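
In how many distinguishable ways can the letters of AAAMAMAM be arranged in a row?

56

Letter multiplicities in AAAMAMAM: A×5, M×3.
So there are 8! / (5!·3!) = 56 distinguishable arrangements.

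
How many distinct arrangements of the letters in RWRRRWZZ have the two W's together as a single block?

Treat the 2 copies of W as a single block. The multiset to arrange is then {WW, R, R, R, R, Z, Z}, 7 items in all.
That gives (7)!/(4!·2!) = 105 arrangements.

105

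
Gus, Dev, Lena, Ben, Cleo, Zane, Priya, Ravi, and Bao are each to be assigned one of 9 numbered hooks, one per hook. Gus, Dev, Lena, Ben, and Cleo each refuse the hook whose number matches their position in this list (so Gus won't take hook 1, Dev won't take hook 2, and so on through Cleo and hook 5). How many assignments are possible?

Let Aᵢ (for 1 ≤ i ≤ 5) be the placements that put person i in their forbidden hook. Any j of these fix j positions, leaving (9−j)! ways to fill the rest, and there are C(5,j) ways to pick which j.
By inclusion–exclusion, the number of valid placements is Σ_{j=0}^{5} (−1)^j C(5,j)·(9−j)!.
Computing: 362880 − 201600 + 50400 − 7200 + 600 − 24 = 205056.

205056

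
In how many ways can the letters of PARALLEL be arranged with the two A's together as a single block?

840

Treat the 2 copies of A as a single block. The multiset to arrange is then {AA, E, L, L, L, P, R}, 7 items in all.
That gives (7)!/(3!) = 840 arrangements.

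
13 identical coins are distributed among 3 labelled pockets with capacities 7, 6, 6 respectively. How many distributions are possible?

28

Without the upper bounds there are C(15,2) = 105 ways to split 13 among 3 pockets.
Subtract solutions that violate a single cap (substitute x_i' = x_i − (cap_i+1)): x_1 ≥ 8 gives C(7,2) = 21; x_2 ≥ 7 gives C(8,2) = 28; x_3 ≥ 7 gives C(8,2) = 28. Together 77.
No two caps can be exceeded simultaneously, so the pair terms are all 0.
By inclusion–exclusion the count is 105 − 77 + 0 = 28.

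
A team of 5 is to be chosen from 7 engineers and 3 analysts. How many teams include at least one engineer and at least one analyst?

Total 5-person selections from all 10: C(10,5) = 252.
Subtract selections that omit an entire group: no engineers → C(3,5) = 0; no analysts → C(7,5) = 21.
Both groups omitted at once is impossible, so 252 − 21 = 231.

231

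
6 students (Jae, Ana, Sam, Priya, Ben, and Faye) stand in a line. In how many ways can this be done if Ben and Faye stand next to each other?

240

Treat {Ben, Faye} as a single unit. There are 5 units to order, and the pair itself can be ordered 2 ways.
That gives 2 × 5! = 2 × 120 = 240.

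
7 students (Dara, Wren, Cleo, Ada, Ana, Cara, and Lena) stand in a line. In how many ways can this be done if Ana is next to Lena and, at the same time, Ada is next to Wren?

Treat {Ana,Lena} as one block (2 orders) and {Ada,Wren} as another (2 orders).
That leaves 5 units to arrange: 2 × 2 × 5! = 4 × 120 = 480.

480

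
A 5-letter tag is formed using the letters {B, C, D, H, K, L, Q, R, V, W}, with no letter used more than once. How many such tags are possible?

Choose and order 5 of the 10 symbols: the first letter has 10 options, the next 9, and so on down to 6.
10 × 9 × 8 × 7 × 6 = 30240.

30240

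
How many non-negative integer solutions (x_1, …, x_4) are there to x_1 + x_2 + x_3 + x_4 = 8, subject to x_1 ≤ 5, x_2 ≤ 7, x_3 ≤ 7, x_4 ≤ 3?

118

Ignoring the caps, the number of non-negative solutions to x_1+…+x_4 = 8 is C(11,3) = 165.
Subtract solutions that violate a single cap (substitute x_i' = x_i − (cap_i+1)): x_1 ≥ 6 gives C(5,3) = 10; x_2 ≥ 8 gives C(3,3) = 1; x_3 ≥ 8 gives C(3,3) = 1; x_4 ≥ 4 gives C(7,3) = 35. Together 47.
No two caps can be exceeded simultaneously, so the pair terms are all 0.
By inclusion–exclusion the count is 165 − 47 + 0 = 118.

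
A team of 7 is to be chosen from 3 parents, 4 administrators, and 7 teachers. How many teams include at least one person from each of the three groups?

2982

Unrestricted: C(14,7) = 3432 ways to pick any 7 of the 14.
Selections missing a whole group: no parents → C(11,7) = 330; no administrators → C(10,7) = 120; no teachers → C(7,7) = 1.
Add back selections omitting two groups (i.e. drawn from a single group): C(3,7) + C(4,7) + C(7,7) = 1.
By inclusion–exclusion: 3432 − 451 + 1 = 2982.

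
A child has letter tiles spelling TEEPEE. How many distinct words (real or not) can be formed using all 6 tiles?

TEEPEE has 6 letters with E appearing 4 times.
So there are 6! / (4!) = 30 distinguishable arrangements.

30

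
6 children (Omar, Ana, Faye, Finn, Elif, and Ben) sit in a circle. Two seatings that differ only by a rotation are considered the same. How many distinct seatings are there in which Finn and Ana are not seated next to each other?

Without the restriction there are (5)! = 120 seatings.
Seatings with Finn beside Ana: treat them as a block with 2 internal orders, giving 2 × (4)! = 48.
Subtracting, 120 − 48 = 72.

72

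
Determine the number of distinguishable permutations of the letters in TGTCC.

30

TGTCC has 5 letters with C appearing twice and T appearing twice.
So there are 5! / (2!·2!) = 30 distinguishable arrangements.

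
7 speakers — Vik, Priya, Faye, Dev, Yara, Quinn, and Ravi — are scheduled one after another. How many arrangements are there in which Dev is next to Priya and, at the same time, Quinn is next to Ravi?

Treat {Dev,Priya} as one block (2 orders) and {Quinn,Ravi} as another (2 orders).
That leaves 5 units to arrange: 2 × 2 × 5! = 4 × 120 = 480.

480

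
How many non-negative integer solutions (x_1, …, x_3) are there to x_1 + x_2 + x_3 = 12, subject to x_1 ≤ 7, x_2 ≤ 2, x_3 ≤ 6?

9

By stars and bars, unrestricted non-negative solutions to x_1+…+x_3 = 12 number C(12+2,2) = 91.
Subtract solutions that violate a single cap (substitute x_i' = x_i − (cap_i+1)): x_1 ≥ 8 gives C(6,2) = 15; x_2 ≥ 3 gives C(11,2) = 55; x_3 ≥ 7 gives C(7,2) = 21. Together 91.
Add back pairs where two caps are both exceeded: 3 + 0 + 6 = 9.
By inclusion–exclusion the count is 91 − 91 + 9 = 9.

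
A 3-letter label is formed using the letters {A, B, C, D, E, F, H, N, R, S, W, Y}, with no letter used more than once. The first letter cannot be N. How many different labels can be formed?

The first letter has 12−1 = 11 choices (anything except N).
The remaining 2 letters are filled from the other 11 symbols without repetition: 11 × 10 = 110.
Total: 11 × 110 = 1210.

1210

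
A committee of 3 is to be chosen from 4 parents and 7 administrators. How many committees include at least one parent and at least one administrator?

126

With no constraint there are C(11,3) = 165 possible selections.
Subtract selections that omit an entire group: no parents → C(7,3) = 35; no administrators → C(4,3) = 4.
Both groups omitted at once is impossible, so 165 − 39 = 126.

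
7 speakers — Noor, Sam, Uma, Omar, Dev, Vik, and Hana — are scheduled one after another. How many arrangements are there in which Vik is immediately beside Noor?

1440

Place the 5 others and the Vik-Noor pair as 6 objects in a line; the pair has 2 internal arrangements.
So the count is 2·(6)! = 1440.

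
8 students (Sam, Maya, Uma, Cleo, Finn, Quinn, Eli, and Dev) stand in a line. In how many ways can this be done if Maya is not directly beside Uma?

30240

Of the 8! = 40320 arrangements, those with Maya and Uma adjacent number 2 × 7! = 10080 (treat the pair as a block with 2 internal orders).
Complementary counting: 40320 − 10080 = 30240.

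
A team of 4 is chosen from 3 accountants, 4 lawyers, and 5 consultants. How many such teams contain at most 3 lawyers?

Split by how many lawyers are chosen (0 through 3).
Sum: C(4,0)·C(8,4) + C(4,1)·C(8,3) + C(4,2)·C(8,2) + C(4,3)·C(8,1) = 70 + 224 + 168 + 32 = 494.

494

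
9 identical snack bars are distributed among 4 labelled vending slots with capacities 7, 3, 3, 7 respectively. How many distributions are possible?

By stars and bars, unrestricted non-negative solutions to x_1+…+x_4 = 9 number C(9+3,3) = 220.
Subtract solutions that violate a single cap (substitute x_i' = x_i − (cap_i+1)): x_1 ≥ 8 gives C(4,3) = 4; x_2 ≥ 4 gives C(8,3) = 56; x_3 ≥ 4 gives C(8,3) = 56; x_4 ≥ 8 gives C(4,3) = 4. Together 120.
Add back pairs where two caps are both exceeded: 0 + 0 + 0 + 4 + 0 + 0 = 4.
By inclusion–exclusion the count is 220 − 120 + 4 = 104.

104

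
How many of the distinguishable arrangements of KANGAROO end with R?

1260

With the last slot taken by R, it remains to arrange the other 7 letters (KANGAOO).
Those 7 letters have A appearing twice and O appearing twice, giving (7)!/(2!·2!) = 1260.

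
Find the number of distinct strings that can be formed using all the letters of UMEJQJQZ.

10080

Letter multiplicities in UMEJQJQZ: E×1, J×2, M×1, Q×2, U×1, Z×1.
Dividing 8! = 40320 by 2!·2! = 4 for the repeated letters gives 10080.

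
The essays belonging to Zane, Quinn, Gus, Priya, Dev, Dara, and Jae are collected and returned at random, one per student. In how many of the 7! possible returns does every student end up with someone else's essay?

Let Aᵢ be the assignments in which student i gets their own essay. We want the size of the complement of A₁∪…∪A_7.
By inclusion–exclusion this is Σ_{j=0}^{7} (−1)^j C(7,j)·(7−j)!.
Computing: 5040 − 5040 + 2520 − 840 + 210 − 42 + 7 − 1 = 1854.

1854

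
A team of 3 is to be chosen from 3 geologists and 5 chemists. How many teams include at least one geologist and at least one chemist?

Unrestricted: C(8,3) = 56 ways to pick any 3 of the 8.
Subtract selections that omit an entire group: no geologists → C(5,3) = 10; no chemists → C(3,3) = 1.
Both groups omitted at once is impossible, so 56 − 11 = 45.

45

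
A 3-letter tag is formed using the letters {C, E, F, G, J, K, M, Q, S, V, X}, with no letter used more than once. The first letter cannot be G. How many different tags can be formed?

900

The first letter has 11−1 = 10 choices (anything except G).
The remaining 2 letters are filled from the other 10 symbols without repetition: 10 × 9 = 90.
Total: 10 × 90 = 900.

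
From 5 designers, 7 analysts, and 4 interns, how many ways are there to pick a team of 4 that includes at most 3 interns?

Split by how many interns are chosen (0 through 3).
Sum: C(4,0)·C(12,4) + C(4,1)·C(12,3) + C(4,2)·C(12,2) + C(4,3)·C(12,1) = 495 + 880 + 396 + 48 = 1819.

1819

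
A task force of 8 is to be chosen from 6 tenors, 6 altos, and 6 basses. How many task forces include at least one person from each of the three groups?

Total 8-person selections from all 18: C(18,8) = 43758.
Subtract selections that omit an entire group: no tenors → C(12,8) = 495; no altos → C(12,8) = 495; no basses → C(12,8) = 495.
Add back selections omitting two groups (i.e. drawn from a single group): C(6,8) + C(6,8) + C(6,8) = 0.
By inclusion–exclusion: 43758 − 1485 + 0 = 42273.

42273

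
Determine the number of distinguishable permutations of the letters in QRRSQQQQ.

168

QRRSQQQQ has 8 letters with Q appearing 5 times and R appearing twice.
So there are 8! / (5!·2!) = 168 distinguishable arrangements.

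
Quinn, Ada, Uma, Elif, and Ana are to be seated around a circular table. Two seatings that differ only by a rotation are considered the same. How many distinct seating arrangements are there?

24

Fix one person's seat to break rotational symmetry; the remaining 4 people can be arranged in (4)! = 24 ways.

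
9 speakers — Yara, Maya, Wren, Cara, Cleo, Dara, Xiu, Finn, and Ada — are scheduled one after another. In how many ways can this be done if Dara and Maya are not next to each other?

282240

Of the 9! = 362880 arrangements, those with Dara and Maya adjacent number 2 × 8! = 80640 (treat the pair as a block with 2 internal orders).
Complementary counting: 362880 − 80640 = 282240.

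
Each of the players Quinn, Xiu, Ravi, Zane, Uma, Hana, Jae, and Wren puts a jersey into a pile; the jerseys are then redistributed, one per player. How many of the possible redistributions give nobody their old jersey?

This is the derangement count D_8: permutations of 8 items with no fixed point.
By inclusion–exclusion this is Σ_{j=0}^{8} (−1)^j C(8,j)·(8−j)!.
Computing: 40320 − 40320 + 20160 − 6720 + 1680 − 336 + 56 − 8 + 1 = 14833.

14833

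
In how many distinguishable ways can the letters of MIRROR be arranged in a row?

120

MIRROR has 6 letters with R appearing 3 times.
The number of distinct arrangements is 6!/(3!) = 720/6 = 120.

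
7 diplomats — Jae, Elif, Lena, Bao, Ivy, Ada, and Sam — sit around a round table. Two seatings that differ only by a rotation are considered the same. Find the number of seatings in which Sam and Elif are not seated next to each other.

480

Without the restriction there are (6)! = 720 seatings.
Those with Sam next to Elif: fuse the pair into one unit and seat 6 units around a circle — 2·(5)! = 240.
Subtracting, 720 − 240 = 480.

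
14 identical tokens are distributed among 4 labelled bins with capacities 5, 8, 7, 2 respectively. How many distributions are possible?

98

Ignoring the caps, the number of non-negative solutions to x_1+…+x_4 = 14 is C(17,3) = 680.
Subtract solutions that violate a single cap (substitute x_i' = x_i − (cap_i+1)): x_1 ≥ 6 gives C(11,3) = 165; x_2 ≥ 9 gives C(8,3) = 56; x_3 ≥ 8 gives C(9,3) = 84; x_4 ≥ 3 gives C(14,3) = 364. Together 669.
Add back pairs where two caps are both exceeded: 0 + 1 + 56 + 0 + 10 + 20 = 87.
By inclusion–exclusion the count is 680 − 669 + 87 = 98.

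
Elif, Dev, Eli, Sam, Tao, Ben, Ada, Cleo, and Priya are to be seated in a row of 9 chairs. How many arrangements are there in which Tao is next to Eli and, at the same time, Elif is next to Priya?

Treat {Tao,Eli} as one block (2 orders) and {Elif,Priya} as another (2 orders).
That leaves 7 units to arrange: 2 × 2 × 7! = 4 × 5040 = 20160.

20160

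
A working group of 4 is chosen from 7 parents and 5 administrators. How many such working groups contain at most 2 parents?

Split by how many parents are chosen (0 through 2).
Sum: C(7,0)·C(5,4) + C(7,1)·C(5,3) + C(7,2)·C(5,2) = 5 + 70 + 210 = 285.

285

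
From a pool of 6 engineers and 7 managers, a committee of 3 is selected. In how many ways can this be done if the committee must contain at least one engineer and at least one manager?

Total 3-person selections from all 13: C(13,3) = 286.
Selections missing a whole group: no engineers → C(7,3) = 35; no managers → C(6,3) = 20.
Both groups omitted at once is impossible, so 286 − 55 = 231.

231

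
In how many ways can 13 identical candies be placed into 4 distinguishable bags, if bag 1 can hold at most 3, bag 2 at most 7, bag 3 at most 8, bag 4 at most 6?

Without the upper bounds there are C(16,3) = 560 ways to split 13 among 4 bags.
Subtract solutions that violate a single cap (substitute x_i' = x_i − (cap_i+1)): x_1 ≥ 4 gives C(12,3) = 220; x_2 ≥ 8 gives C(8,3) = 56; x_3 ≥ 9 gives C(7,3) = 35; x_4 ≥ 7 gives C(9,3) = 84. Together 395.
Add back pairs where two caps are both exceeded: 4 + 1 + 10 + 0 + 0 + 0 = 15.
By inclusion–exclusion the count is 560 − 395 + 15 = 180.

180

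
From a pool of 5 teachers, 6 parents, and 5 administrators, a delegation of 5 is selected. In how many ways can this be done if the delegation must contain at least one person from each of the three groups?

With no constraint there are C(16,5) = 4368 possible selections.
Subtract selections that omit an entire group: no teachers → C(11,5) = 462; no parents → C(10,5) = 252; no administrators → C(11,5) = 462.
Add back selections omitting two groups (i.e. drawn from a single group): C(5,5) + C(6,5) + C(5,5) = 8.
By inclusion–exclusion: 4368 − 1176 + 8 = 3200.

3200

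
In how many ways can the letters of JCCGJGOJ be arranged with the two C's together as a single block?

Treat the 2 copies of C as a single block. The multiset to arrange is then {CC, G, G, J, J, J, O}, 7 items in all.
That gives (7)!/(3!·2!) = 420 arrangements.

420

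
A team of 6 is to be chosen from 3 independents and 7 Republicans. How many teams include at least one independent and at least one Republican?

203

Total 6-person selections from all 10: C(10,6) = 210.
Subtract selections that omit an entire group: no independents → C(7,6) = 7; no Republicans → C(3,6) = 0.
Both groups omitted at once is impossible, so 210 − 7 = 203.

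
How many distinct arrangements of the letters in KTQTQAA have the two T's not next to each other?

Total arrangements of KTQTQAA: 7!/(2!·2!·2!) = 630.
If the two T's are adjacent, glue them into one block, leaving 6 items to arrange: (6)!/(2!·2!) = 180 ways.
Subtracting, 630 − 180 = 450 arrangements keep the T's apart.

450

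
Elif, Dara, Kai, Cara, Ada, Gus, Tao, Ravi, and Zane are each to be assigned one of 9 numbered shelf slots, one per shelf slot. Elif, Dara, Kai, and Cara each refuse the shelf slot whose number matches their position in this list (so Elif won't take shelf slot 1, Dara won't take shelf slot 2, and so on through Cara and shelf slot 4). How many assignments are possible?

Let Aᵢ (for 1 ≤ i ≤ 4) be the placements that put person i in their forbidden shelf slot. Any j of these fix j positions, leaving (9−j)! ways to fill the rest, and there are C(4,j) ways to pick which j.
By inclusion–exclusion, the number of valid placements is Σ_{j=0}^{4} (−1)^j C(4,j)·(9−j)!.
Computing: 362880 − 161280 + 30240 − 2880 + 120 = 229080.

229080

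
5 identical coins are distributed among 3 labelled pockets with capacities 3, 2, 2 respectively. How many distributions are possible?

Without the upper bounds there are C(7,2) = 21 ways to split 5 among 3 pockets.
Subtract solutions that violate a single cap (substitute x_i' = x_i − (cap_i+1)): x_1 ≥ 4 gives C(3,2) = 3; x_2 ≥ 3 gives C(4,2) = 6; x_3 ≥ 3 gives C(4,2) = 6. Together 15.
No two caps can be exceeded simultaneously, so the pair terms are all 0.
By inclusion–exclusion the count is 21 − 15 + 0 = 6.

6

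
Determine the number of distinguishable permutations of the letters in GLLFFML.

GLLFFML has 7 letters with F appearing twice and L appearing 3 times.
So there are 7! / (3!·2!) = 420 distinguishable arrangements.

420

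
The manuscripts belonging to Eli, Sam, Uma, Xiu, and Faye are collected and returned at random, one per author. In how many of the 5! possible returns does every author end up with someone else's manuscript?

44

Count assignments avoiding every fixed point. For any j of the 5 authors fixed to their own manuscript, the other 5−j can be arranged in (5−j)! ways.
By inclusion–exclusion this is Σ_{j=0}^{5} (−1)^j C(5,j)·(5−j)!.
Computing: 120 − 120 + 60 − 20 + 5 − 1 = 44.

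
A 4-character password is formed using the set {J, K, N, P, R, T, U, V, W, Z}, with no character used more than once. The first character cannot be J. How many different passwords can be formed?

4536

The first character has 10−1 = 9 choices (anything except J).
The remaining 3 characters are filled from the other 9 symbols without repetition: 9 × 8 × 7 = 504.
Total: 9 × 504 = 4536.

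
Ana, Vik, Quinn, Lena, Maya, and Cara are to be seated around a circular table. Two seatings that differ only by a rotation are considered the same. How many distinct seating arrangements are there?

120

Seat Ana anywhere (absorbing the rotational symmetry), then permute the other 5: (5)! = 120.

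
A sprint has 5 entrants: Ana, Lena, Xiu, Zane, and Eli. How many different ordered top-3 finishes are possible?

This is an ordered selection of 3 from 5: P(5,3).
That gives 5 × 4 × 3 = 60.

60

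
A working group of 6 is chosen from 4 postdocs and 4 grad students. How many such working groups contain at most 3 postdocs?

Split by how many postdocs are chosen (0 through 3).
Sum: C(4,0)·C(4,6) + C(4,1)·C(4,5) + C(4,2)·C(4,4) + C(4,3)·C(4,3) = 0 + 0 + 6 + 16 = 22.

22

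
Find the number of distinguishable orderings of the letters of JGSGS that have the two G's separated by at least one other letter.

There are 5!/(2!·2!) = 30 arrangements of JGSGS in total.
Arrangements with the G's together: treat GG as one letter, giving (4)!/(2!) = 12.
Subtracting, 30 − 12 = 18 arrangements keep the G's apart.

18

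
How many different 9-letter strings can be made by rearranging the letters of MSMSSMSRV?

Letter multiplicities in MSMSSMSRV: M×3, R×1, S×4, V×1.
Dividing 9! = 362880 by 4!·3! = 144 for the repeated letters gives 2520.

2520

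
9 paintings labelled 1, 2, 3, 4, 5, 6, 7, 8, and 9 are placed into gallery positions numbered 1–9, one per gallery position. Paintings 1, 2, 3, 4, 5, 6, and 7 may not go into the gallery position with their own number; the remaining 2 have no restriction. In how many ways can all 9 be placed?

165016

Let Aᵢ (for 1 ≤ i ≤ 7) be the placements that put painting i in its forbidden gallery position. Any j of these fix j positions, leaving (9−j)! ways to fill the rest, and there are C(7,j) ways to pick which j.
By inclusion–exclusion, the number of valid placements is Σ_{j=0}^{7} (−1)^j C(7,j)·(9−j)!.
Computing: 362880 − 282240 + 105840 − 25200 + 4200 − 504 + 42 − 2 = 165016.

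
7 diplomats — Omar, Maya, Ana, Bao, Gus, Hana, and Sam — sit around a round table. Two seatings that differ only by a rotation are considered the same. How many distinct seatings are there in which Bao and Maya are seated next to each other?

Glue Bao and Maya into a block (2 internal orders). Seating 6 units around a circle gives (5)! arrangements.
So 2 × (5)! = 2 × 120 = 240.

240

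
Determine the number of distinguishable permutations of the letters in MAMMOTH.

Letter multiplicities in MAMMOTH: A×1, H×1, M×3, O×1, T×1.
Dividing 7! = 5040 by 3! = 6 for the repeated letters gives 840.

840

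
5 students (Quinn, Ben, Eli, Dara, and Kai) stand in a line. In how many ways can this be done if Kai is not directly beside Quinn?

72

There are 5! = 120 arrangements in all. If Kai and Quinn are adjacent, merging them into one block gives 2·(4)! = 48 arrangements.
So 120 − 48 = 72 arrangements keep them apart.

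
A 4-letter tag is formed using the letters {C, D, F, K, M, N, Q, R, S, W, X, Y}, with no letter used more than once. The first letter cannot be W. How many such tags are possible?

The first letter has 12−1 = 11 choices (anything except W).
The remaining 3 letters are filled from the other 11 symbols without repetition: 11 × 10 × 9 = 990.
Total: 11 × 990 = 10890.

10890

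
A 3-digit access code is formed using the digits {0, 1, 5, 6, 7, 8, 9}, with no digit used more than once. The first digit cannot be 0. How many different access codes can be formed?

180

The first digit has 7−1 = 6 choices (anything except 0).
The remaining 2 digits are filled from the other 6 symbols without repetition: 6 × 5 = 30.
Total: 6 × 30 = 180.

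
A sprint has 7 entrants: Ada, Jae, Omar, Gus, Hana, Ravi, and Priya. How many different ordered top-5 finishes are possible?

2520

This is an ordered selection of 5 from 7: P(7,5).
That gives 7 × 6 × 5 × 4 × 3 = 2520.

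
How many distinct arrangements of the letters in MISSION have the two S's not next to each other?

Total arrangements of MISSION: 7!/(2!·2!) = 1260.
Arrangements with the S's together: treat SS as one letter, giving (6)!/(2!) = 360.
Subtracting, 1260 − 360 = 900 arrangements keep the S's apart.

900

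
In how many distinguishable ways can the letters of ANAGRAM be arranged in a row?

840

Letter multiplicities in ANAGRAM: A×3, G×1, M×1, N×1, R×1.
Dividing 7! = 5040 by 3! = 6 for the repeated letters gives 840.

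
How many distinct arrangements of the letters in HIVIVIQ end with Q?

With the last slot taken by Q, it remains to arrange the other 6 letters (HIVIVI).
Those 6 letters have I appearing 3 times and V appearing twice, giving (6)!/(3!·2!) = 60.

60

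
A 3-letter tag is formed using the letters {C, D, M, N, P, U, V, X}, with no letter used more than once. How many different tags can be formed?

336

With no repetition, fill the 3 letters in order: 8 choices, then 7, down to 6.
That product is 8 × 7 × 6 = 336.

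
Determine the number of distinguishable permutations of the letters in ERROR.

20

Letter multiplicities in ERROR: E×1, O×1, R×3.
Dividing 5! = 120 by 3! = 6 for the repeated letters gives 20.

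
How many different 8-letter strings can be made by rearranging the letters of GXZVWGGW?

3360

The 8 letters of GXZVWGGW have repeats: G appearing 3 times and W appearing twice.
The number of distinct arrangements is 8!/(3!·2!) = 40320/12 = 3360.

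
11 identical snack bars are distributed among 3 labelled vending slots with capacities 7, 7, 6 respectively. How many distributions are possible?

Ignoring the caps, the number of non-negative solutions to x_1+…+x_3 = 11 is C(13,2) = 78.
Subtract solutions that violate a single cap (substitute x_i' = x_i − (cap_i+1)): x_1 ≥ 8 gives C(5,2) = 10; x_2 ≥ 8 gives C(5,2) = 10; x_3 ≥ 7 gives C(6,2) = 15. Together 35.
No two caps can be exceeded simultaneously, so the pair terms are all 0.
By inclusion–exclusion the count is 78 − 35 + 0 = 43.

43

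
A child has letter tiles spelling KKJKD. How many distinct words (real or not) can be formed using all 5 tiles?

The 5 letters of KKJKD have repeats: K appearing 3 times.
The number of distinct arrangements is 5!/(3!) = 120/6 = 20.

20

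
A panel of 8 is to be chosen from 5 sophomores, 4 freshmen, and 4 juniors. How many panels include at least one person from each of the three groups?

Unrestricted: C(13,8) = 1287 ways to pick any 8 of the 13.
Selections missing a whole group: no sophomores → C(8,8) = 1; no freshmen → C(9,8) = 9; no juniors → C(9,8) = 9.
Add back selections omitting two groups (i.e. drawn from a single group): C(5,8) + C(4,8) + C(4,8) = 0.
By inclusion–exclusion: 1287 − 19 + 0 = 1268.

1268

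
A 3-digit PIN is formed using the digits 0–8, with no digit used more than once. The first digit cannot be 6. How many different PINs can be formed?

The first digit has 9−1 = 8 choices (anything except 6).
The remaining 2 digits are filled from the other 8 symbols without repetition: 8 × 7 = 56.
Total: 8 × 56 = 448.

448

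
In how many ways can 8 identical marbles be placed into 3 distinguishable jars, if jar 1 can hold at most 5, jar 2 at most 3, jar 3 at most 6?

21

Ignoring the caps, the number of non-negative solutions to x_1+…+x_3 = 8 is C(10,2) = 45.
Subtract solutions that violate a single cap (substitute x_i' = x_i − (cap_i+1)): x_1 ≥ 6 gives C(4,2) = 6; x_2 ≥ 4 gives C(6,2) = 15; x_3 ≥ 7 gives C(3,2) = 3. Together 24.
No two caps can be exceeded simultaneously, so the pair terms are all 0.
By inclusion–exclusion the count is 45 − 24 + 0 = 21.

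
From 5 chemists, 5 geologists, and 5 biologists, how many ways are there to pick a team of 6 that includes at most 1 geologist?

Split by how many geologists are chosen (0 through 1).
Sum: C(5,0)·C(10,6) + C(5,1)·C(10,5) = 210 + 1260 = 1470.

1470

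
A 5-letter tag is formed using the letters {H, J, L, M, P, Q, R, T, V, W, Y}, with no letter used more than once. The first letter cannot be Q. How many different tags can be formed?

50400

The first letter has 11−1 = 10 choices (anything except Q).
The remaining 4 letters are filled from the other 10 symbols without repetition: 10 × 9 × 8 × 7 = 5040.
Total: 10 × 5040 = 50400.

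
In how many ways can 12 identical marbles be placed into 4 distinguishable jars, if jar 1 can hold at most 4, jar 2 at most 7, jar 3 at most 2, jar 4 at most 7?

88

Ignoring the caps, the number of non-negative solutions to x_1+…+x_4 = 12 is C(15,3) = 455.
Subtract solutions that violate a single cap (substitute x_i' = x_i − (cap_i+1)): x_1 ≥ 5 gives C(10,3) = 120; x_2 ≥ 8 gives C(7,3) = 35; x_3 ≥ 3 gives C(12,3) = 220; x_4 ≥ 8 gives C(7,3) = 35. Together 410.
Add back pairs where two caps are both exceeded: 0 + 35 + 0 + 4 + 0 + 4 = 43.
By inclusion–exclusion the count is 455 − 410 + 43 = 88.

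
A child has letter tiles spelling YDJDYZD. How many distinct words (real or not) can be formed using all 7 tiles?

420

YDJDYZD has 7 letters with D appearing 3 times and Y appearing twice.
So there are 7! / (3!·2!) = 420 distinguishable arrangements.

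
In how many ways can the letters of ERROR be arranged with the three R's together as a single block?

Treat the 3 copies of R as a single block. The multiset to arrange is then {RRR, E, O}, 3 items in all.
All 3 items are distinct, so there are (3)! = 6 arrangements.

6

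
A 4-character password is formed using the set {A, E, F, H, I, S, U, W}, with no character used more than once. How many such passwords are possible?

1680

This is a permutation of 4 out of 8: P(8,4) = 8!/4!.
8 × 7 × 6 × 5 = 1680.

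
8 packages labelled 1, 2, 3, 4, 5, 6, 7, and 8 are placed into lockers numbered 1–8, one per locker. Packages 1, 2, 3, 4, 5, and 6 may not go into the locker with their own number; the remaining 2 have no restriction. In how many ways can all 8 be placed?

18806

Let Aᵢ (for 1 ≤ i ≤ 6) be the placements that put package i in its forbidden locker. Any j of these fix j positions, leaving (8−j)! ways to fill the rest, and there are C(6,j) ways to pick which j.
By inclusion–exclusion, the number of valid placements is Σ_{j=0}^{6} (−1)^j C(6,j)·(8−j)!.
Computing: 40320 − 30240 + 10800 − 2400 + 360 − 36 + 2 = 18806.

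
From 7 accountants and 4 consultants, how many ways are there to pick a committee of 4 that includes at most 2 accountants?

Split by how many accountants are chosen (0 through 2).
Sum: C(7,0)·C(4,4) + C(7,1)·C(4,3) + C(7,2)·C(4,2) = 1 + 28 + 126 = 155.

155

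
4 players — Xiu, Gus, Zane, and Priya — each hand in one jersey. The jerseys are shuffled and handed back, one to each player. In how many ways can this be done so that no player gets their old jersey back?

9

This is the derangement count D_4: permutations of 4 items with no fixed point.
By inclusion–exclusion this is Σ_{j=0}^{4} (−1)^j C(4,j)·(4−j)!.
Computing: 24 − 24 + 12 − 4 + 1 = 9.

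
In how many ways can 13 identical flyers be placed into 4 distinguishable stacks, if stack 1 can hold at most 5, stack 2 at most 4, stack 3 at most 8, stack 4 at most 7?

195

By stars and bars, unrestricted non-negative solutions to x_1+…+x_4 = 13 number C(13+3,3) = 560.
Subtract solutions that violate a single cap (substitute x_i' = x_i − (cap_i+1)): x_1 ≥ 6 gives C(10,3) = 120; x_2 ≥ 5 gives C(11,3) = 165; x_3 ≥ 9 gives C(7,3) = 35; x_4 ≥ 8 gives C(8,3) = 56. Together 376.
Add back pairs where two caps are both exceeded: 10 + 0 + 0 + 0 + 1 + 0 = 11.
By inclusion–exclusion the count is 560 − 376 + 11 = 195.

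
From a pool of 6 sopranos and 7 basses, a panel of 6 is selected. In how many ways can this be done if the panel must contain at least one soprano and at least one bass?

1708

Unrestricted: C(13,6) = 1716 ways to pick any 6 of the 13.
Selections missing a whole group: no sopranos → C(7,6) = 7; no basses → C(6,6) = 1.
Both groups omitted at once is impossible, so 1716 − 8 = 1708.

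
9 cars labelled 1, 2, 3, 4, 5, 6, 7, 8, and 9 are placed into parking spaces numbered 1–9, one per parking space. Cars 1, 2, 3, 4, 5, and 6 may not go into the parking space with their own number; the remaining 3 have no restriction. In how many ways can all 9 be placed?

183822

Let Aᵢ (for 1 ≤ i ≤ 6) be the placements that put car i in its forbidden parking space. Any j of these fix j positions, leaving (9−j)! ways to fill the rest, and there are C(6,j) ways to pick which j.
By inclusion–exclusion, the number of valid placements is Σ_{j=0}^{6} (−1)^j C(6,j)·(9−j)!.
Computing: 362880 − 241920 + 75600 − 14400 + 1800 − 144 + 6 = 183822.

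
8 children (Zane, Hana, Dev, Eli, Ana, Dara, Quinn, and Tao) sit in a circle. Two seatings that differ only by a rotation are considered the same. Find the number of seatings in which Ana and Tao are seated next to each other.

1440

Treat {Ana, Tao} as one unit (2 internal orders) and seat the resulting 7 units around the table: (6)! circular arrangements.
So 2 × (6)! = 2 × 720 = 1440.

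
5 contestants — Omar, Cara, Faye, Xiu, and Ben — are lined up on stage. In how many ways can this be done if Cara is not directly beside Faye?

72

Of the 5! = 120 arrangements, those with Cara and Faye adjacent number 2 × 4! = 48 (treat the pair as a block with 2 internal orders).
So 120 − 48 = 72 arrangements keep them apart.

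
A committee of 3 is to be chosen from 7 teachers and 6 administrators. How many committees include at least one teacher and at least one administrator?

Unrestricted: C(13,3) = 286 ways to pick any 3 of the 13.
Selections missing a whole group: no teachers → C(6,3) = 20; no administrators → C(7,3) = 35.
Both groups omitted at once is impossible, so 286 − 55 = 231.

231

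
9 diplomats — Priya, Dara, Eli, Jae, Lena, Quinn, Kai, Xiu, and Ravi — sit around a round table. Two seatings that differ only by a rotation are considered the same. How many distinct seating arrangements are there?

40320

Seat Priya anywhere (absorbing the rotational symmetry), then permute the other 8: (8)! = 40320.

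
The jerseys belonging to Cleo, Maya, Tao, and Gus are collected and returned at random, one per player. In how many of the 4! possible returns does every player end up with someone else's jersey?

Let Aᵢ be the assignments in which player i gets their old jersey. We want the size of the complement of A₁∪…∪A_4.
By inclusion–exclusion this is Σ_{j=0}^{4} (−1)^j C(4,j)·(4−j)!.
Computing: 24 − 24 + 12 − 4 + 1 = 9.

9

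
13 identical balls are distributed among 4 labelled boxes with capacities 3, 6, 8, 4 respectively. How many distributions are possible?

Ignoring the caps, the number of non-negative solutions to x_1+…+x_4 = 13 is C(16,3) = 560.
Subtract solutions that violate a single cap (substitute x_i' = x_i − (cap_i+1)): x_1 ≥ 4 gives C(12,3) = 220; x_2 ≥ 7 gives C(9,3) = 84; x_3 ≥ 9 gives C(7,3) = 35; x_4 ≥ 5 gives C(11,3) = 165. Together 504.
Add back pairs where two caps are both exceeded: 10 + 1 + 35 + 0 + 4 + 0 = 50.
By inclusion–exclusion the count is 560 − 504 + 50 = 106.

106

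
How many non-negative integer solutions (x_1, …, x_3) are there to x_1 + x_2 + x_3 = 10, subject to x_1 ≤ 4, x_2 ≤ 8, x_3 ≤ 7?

Without the upper bounds there are C(12,2) = 66 ways to split 10 among 3 variables.
Subtract solutions that violate a single cap (substitute x_i' = x_i − (cap_i+1)): x_1 ≥ 5 gives C(7,2) = 21; x_2 ≥ 9 gives C(3,2) = 3; x_3 ≥ 8 gives C(4,2) = 6. Together 30.
No two caps can be exceeded simultaneously, so the pair terms are all 0.
By inclusion–exclusion the count is 66 − 30 + 0 = 36.

36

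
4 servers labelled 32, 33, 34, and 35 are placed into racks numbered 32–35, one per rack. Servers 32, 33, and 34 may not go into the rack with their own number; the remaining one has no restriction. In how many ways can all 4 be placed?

Let Aᵢ (for i ∈ {32, 33, 34}) be the placements that put server i in its forbidden rack. Any j of these fix j positions, leaving (4−j)! ways to fill the rest, and there are C(3,j) ways to pick which j.
By inclusion–exclusion, the number of valid placements is Σ_{j=0}^{3} (−1)^j C(3,j)·(4−j)!.
Computing: 24 − 18 + 6 − 1 = 11.

11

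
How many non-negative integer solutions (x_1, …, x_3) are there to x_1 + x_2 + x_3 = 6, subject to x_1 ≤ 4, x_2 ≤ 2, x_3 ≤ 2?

6

Ignoring the caps, the number of non-negative solutions to x_1+…+x_3 = 6 is C(8,2) = 28.
Subtract solutions that violate a single cap (substitute x_i' = x_i − (cap_i+1)): x_1 ≥ 5 gives C(3,2) = 3; x_2 ≥ 3 gives C(5,2) = 10; x_3 ≥ 3 gives C(5,2) = 10. Together 23.
Add back pairs where two caps are both exceeded: 0 + 0 + 1 = 1.
By inclusion–exclusion the count is 28 − 23 + 1 = 6.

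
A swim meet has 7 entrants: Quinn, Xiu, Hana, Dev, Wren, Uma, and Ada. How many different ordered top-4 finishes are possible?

840

This is an ordered selection of 4 from 7: P(7,4).
That gives 7 × 6 × 5 × 4 = 840.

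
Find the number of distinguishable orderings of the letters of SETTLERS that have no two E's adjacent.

3780

Total arrangements of SETTLERS: 8!/(2!·2!·2!) = 5040.
Arrangements with the E's together: treat EE as one letter, giving (7)!/(2!·2!) = 1260.
Subtracting, 5040 − 1260 = 3780 arrangements keep the E's apart.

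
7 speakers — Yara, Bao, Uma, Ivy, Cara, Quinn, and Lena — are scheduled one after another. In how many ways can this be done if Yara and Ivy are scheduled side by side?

1440

Glue Yara and Ivy into one block (2 internal orders), leaving 6 units to arrange in a row.
That gives 2 × 6! = 2 × 720 = 1440.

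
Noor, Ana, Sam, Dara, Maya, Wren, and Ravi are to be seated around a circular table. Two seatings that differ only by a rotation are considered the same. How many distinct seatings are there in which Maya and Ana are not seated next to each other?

All circular seatings of 7 people number (6)! = 720.
Those with Maya next to Ana: fuse the pair into one unit and seat 6 units around a circle — 2·(5)! = 240.
Subtracting, 720 − 240 = 480.

480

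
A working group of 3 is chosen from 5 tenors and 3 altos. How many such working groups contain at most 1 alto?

Split by how many altos are chosen (0 through 1).
Sum: C(3,0)·C(5,3) + C(3,1)·C(5,2) = 10 + 30 = 40.

40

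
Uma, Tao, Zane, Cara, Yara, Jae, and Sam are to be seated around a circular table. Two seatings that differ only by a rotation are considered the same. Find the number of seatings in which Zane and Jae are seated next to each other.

Treat {Zane, Jae} as one unit (2 internal orders) and seat the resulting 6 units around the table: (5)! circular arrangements.
So 2 × (5)! = 2 × 120 = 240.

240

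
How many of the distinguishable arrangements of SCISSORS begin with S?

With the first slot taken by S, it remains to arrange the other 7 letters (CISSORS).
Those 7 letters have S appearing 3 times, giving (7)!/(3!) = 840.

840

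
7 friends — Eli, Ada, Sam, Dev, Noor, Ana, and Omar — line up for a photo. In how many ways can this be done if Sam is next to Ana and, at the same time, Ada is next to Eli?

Treat {Sam,Ana} as one block (2 orders) and {Ada,Eli} as another (2 orders).
That leaves 5 units to arrange: 2 × 2 × 5! = 4 × 120 = 480.

480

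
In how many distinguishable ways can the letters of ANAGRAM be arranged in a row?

Letter multiplicities in ANAGRAM: A×3, G×1, M×1, N×1, R×1.
The number of distinct arrangements is 7!/(3!) = 5040/6 = 840.

840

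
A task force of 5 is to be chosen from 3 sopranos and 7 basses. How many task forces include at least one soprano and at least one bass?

Total 5-person selections from all 10: C(10,5) = 252.
Selections missing a whole group: no sopranos → C(7,5) = 21; no basses → C(3,5) = 0.
Both groups omitted at once is impossible, so 252 − 21 = 231.

231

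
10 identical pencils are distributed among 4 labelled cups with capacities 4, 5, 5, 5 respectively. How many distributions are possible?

Ignoring the caps, the number of non-negative solutions to x_1+…+x_4 = 10 is C(13,3) = 286.
Subtract solutions that violate a single cap (substitute x_i' = x_i − (cap_i+1)): x_1 ≥ 5 gives C(8,3) = 56; x_2 ≥ 6 gives C(7,3) = 35; x_3 ≥ 6 gives C(7,3) = 35; x_4 ≥ 6 gives C(7,3) = 35. Together 161.
No two caps can be exceeded simultaneously, so the pair terms are all 0.
By inclusion–exclusion the count is 286 − 161 + 0 = 125.

125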